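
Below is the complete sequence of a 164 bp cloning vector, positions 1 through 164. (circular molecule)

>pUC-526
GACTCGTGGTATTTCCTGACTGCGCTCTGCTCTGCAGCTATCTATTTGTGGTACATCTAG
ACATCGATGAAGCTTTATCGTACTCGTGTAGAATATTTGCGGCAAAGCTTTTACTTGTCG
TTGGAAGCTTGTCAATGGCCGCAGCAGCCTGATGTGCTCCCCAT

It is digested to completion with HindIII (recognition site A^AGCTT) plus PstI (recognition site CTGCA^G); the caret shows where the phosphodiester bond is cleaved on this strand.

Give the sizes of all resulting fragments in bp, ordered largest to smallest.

75, 35, 34, 20 bp

HindIII sites (AAGCTT) start at positions 70, 105, 125.
HindIII cuts after the first base of each site, so after positions 70, 105, 125.
The PstI site (CTGCAG) starts at position 32.
PstI cuts after base 5 of each site (before the last base), so after position 36.
Combined cut positions: 36, 70, 105, 125.
Circular molecule, 4 cuts → 4 fragments:
  37–70 → 34 bp
  71–105 → 35 bp
  106–125 → 20 bp
  126–164 then 1–36 → 39 + 36 = 75 bp
Sorted largest to smallest: 75, 35, 34, 20 bp.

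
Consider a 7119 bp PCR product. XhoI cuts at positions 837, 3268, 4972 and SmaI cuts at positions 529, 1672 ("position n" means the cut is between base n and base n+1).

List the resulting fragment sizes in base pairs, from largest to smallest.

Combined cut positions (sorted): 529, 837, 1672, 3268, 4972.
Linear molecule, 5 cuts → 6 fragments:
  529 − 0 = 529 bp
  837 − 529 = 308 bp
  1672 − 837 = 835 bp
  3268 − 1672 = 1596 bp
  4972 − 3268 = 1704 bp
  7119 − 4972 = 2147 bp
Sorted largest to smallest: 2147, 1704, 1596, 835, 529, 308 bp.

2147, 1704, 1596, 835, 529, 308 bp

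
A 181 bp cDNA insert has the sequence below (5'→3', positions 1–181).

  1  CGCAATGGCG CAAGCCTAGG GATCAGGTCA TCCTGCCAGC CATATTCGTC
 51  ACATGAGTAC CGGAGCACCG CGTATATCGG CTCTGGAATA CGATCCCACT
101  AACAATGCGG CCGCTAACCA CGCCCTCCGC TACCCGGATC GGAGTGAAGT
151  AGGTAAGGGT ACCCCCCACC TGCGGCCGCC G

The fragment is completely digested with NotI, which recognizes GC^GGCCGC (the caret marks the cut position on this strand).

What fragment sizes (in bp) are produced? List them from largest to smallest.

108, 65, 8 bp

NotI sites (GCGGCCGC) start at positions 107, 172.
NotI cuts after base 2 of each site, so after positions 108, 173.
Linear molecule, 2 cuts → 3 fragments:
  1–108 → 108 bp
  109–173 → 65 bp
  174–181 → 8 bp
Sorted largest to smallest: 108, 65, 8 bp.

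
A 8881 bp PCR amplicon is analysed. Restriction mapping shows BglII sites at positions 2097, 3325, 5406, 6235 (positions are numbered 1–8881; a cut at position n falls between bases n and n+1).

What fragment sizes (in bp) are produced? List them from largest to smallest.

2646, 2097, 2081, 1228, 829 bp

Linear molecule, 4 cuts → 5 fragments:
  2097 − 0 = 2097 bp
  3325 − 2097 = 1228 bp
  5406 − 3325 = 2081 bp
  6235 − 5406 = 829 bp
  8881 − 6235 = 2646 bp
Sorted largest to smallest: 2646, 2097, 2081, 1228, 829 bp.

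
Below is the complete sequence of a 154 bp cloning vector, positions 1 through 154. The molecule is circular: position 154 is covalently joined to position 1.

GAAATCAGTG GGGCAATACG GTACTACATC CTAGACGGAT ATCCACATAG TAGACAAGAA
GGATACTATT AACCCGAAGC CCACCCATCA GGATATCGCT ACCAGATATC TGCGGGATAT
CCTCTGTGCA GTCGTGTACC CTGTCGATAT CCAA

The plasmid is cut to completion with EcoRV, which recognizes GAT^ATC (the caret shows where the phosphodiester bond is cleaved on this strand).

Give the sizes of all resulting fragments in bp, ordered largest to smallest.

54, 46, 30, 13, 11 bp

EcoRV sites (GATATC) start at positions 38, 92, 105, 116, 146.
EcoRV cuts after base 3 of each site, so after positions 40, 94, 107, 118, 148.
Circular molecule, 5 cuts → 5 fragments:
  41–94 → 54 bp
  95–107 → 13 bp
  108–118 → 11 bp
  119–148 → 30 bp
  149–154 then 1–40 → 6 + 40 = 46 bp
Sorted largest to smallest: 54, 46, 30, 13, 11 bp.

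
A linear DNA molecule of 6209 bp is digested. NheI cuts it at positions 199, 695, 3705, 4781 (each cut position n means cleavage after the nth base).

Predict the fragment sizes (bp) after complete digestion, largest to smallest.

3010, 1428, 1076, 496, 199 bp

Linear molecule, 4 cuts → 5 fragments:
  199 − 0 = 199 bp
  695 − 199 = 496 bp
  3705 − 695 = 3010 bp
  4781 − 3705 = 1076 bp
  6209 − 4781 = 1428 bp
Sorted largest to smallest: 3010, 1428, 1076, 496, 199 bp.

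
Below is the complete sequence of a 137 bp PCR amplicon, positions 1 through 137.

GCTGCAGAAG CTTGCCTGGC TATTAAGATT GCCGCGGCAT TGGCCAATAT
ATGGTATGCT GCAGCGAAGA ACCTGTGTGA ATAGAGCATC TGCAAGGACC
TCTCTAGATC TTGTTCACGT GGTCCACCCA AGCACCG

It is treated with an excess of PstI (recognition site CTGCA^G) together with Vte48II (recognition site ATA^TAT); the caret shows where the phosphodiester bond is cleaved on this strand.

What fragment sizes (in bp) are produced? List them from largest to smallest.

74, 43, 14, 6 bp

PstI sites (CTGCAG) start at positions 2, 59.
PstI cuts after base 5 of each site (before the last base), so after positions 6, 63.
The Vte48II site (ATATAT) starts at position 47.
Vte48II cuts after base 3 of each site, so after position 49.
Combined cut positions: 6, 49, 63.
Linear molecule, 3 cuts → 4 fragments:
  1–6 → 6 bp
  7–49 → 43 bp
  50–63 → 14 bp
  64–137 → 74 bp
Sorted largest to smallest: 74, 43, 14, 6 bp.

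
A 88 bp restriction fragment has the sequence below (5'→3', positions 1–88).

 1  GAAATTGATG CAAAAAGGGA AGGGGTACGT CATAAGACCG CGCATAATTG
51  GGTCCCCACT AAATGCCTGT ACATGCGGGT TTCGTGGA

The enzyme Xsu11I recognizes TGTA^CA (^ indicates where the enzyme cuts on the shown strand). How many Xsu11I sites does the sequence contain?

TGTACA occurs starting at position 68.
Xsu11I cuts at 1 site.

1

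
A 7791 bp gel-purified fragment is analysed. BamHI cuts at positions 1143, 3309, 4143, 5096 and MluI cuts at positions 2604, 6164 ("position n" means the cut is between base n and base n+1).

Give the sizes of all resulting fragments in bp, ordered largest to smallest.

1627, 1461, 1143, 1068, 953, 834, 705 bp

Combined cut positions (sorted): 1143, 2604, 3309, 4143, 5096, 6164.
Linear molecule, 6 cuts → 7 fragments:
  1143 − 0 = 1143 bp
  2604 − 1143 = 1461 bp
  3309 − 2604 = 705 bp
  4143 − 3309 = 834 bp
  5096 − 4143 = 953 bp
  6164 − 5096 = 1068 bp
  7791 − 6164 = 1627 bp
Sorted largest to smallest: 1627, 1461, 1143, 1068, 953, 834, 705 bp.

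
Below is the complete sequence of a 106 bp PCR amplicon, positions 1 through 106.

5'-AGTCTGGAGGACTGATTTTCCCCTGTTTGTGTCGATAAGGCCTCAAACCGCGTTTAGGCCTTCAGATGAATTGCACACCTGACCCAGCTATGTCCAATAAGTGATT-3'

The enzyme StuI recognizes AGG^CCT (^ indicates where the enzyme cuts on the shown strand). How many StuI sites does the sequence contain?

AGGCCT occurs starting at positions 38, 56.
StuI cuts at 2 sites.

2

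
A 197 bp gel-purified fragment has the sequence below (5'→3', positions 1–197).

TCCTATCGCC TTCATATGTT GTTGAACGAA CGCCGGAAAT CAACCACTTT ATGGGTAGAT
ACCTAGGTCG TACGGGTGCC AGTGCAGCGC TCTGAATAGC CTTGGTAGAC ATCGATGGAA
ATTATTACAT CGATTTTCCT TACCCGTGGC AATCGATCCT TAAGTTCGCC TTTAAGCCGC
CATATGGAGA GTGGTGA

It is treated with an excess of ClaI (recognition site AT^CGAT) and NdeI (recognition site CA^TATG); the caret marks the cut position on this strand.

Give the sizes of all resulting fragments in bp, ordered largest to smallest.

98, 29, 23, 18, 15, 14 bp

ClaI sites (ATCGAT) start at positions 111, 129, 152.
ClaI cuts after base 2 of each site, so after positions 112, 130, 153.
NdeI sites (CATATG) start at positions 13, 181.
NdeI cuts after base 2 of each site, so after positions 14, 182.
Combined cut positions: 14, 112, 130, 153, 182.
Linear molecule, 5 cuts → 6 fragments:
  1–14 → 14 bp
  15–112 → 98 bp
  113–130 → 18 bp
  131–153 → 23 bp
  154–182 → 29 bp
  183–197 → 15 bp
Sorted largest to smallest: 98, 29, 23, 18, 15, 14 bp.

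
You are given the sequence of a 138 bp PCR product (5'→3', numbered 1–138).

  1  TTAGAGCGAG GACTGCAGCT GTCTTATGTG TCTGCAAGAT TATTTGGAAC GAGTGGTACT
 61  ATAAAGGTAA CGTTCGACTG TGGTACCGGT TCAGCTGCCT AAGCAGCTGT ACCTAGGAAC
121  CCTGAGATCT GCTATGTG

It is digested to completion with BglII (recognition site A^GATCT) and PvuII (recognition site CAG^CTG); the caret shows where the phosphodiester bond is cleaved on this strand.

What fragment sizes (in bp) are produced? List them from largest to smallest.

76, 19, 18, 13, 12 bp

The BglII site (AGATCT) starts at position 125.
BglII cuts after the first base of each site, so after position 125.
PvuII sites (CAGCTG) start at positions 16, 92, 104.
PvuII cuts after base 3 of each site, so after positions 18, 94, 106.
Combined cut positions: 18, 94, 106, 125.
Linear molecule, 4 cuts → 5 fragments:
  1–18 → 18 bp
  19–94 → 76 bp
  95–106 → 12 bp
  107–125 → 19 bp
  126–138 → 13 bp
Sorted largest to smallest: 76, 19, 18, 13, 12 bp.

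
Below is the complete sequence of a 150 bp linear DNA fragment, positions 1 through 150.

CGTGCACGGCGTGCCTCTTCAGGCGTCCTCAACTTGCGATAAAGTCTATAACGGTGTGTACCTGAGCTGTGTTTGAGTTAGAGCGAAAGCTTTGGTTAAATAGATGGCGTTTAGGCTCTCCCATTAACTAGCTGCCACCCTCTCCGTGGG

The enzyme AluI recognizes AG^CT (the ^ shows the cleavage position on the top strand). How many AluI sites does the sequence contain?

3

AGCT occurs starting at positions 65, 88, 130.
AluI cuts at 3 sites.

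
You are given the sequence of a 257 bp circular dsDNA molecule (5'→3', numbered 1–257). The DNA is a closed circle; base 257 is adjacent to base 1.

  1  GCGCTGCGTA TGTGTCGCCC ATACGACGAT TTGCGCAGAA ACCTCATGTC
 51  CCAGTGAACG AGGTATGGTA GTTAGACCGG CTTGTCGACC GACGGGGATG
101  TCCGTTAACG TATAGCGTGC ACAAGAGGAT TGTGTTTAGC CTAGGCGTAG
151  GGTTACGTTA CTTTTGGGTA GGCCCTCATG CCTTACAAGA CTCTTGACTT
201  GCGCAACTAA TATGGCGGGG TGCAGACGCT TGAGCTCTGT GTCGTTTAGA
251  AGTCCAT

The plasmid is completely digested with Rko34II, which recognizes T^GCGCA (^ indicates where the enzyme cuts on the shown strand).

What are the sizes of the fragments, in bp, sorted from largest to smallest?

168, 89 bp

Rko34II sites (TGCGCA) start at positions 32, 200.
Rko34II cuts after the first base of each site, so after positions 32, 200.
Circular molecule, 2 cuts → 2 fragments:
  33–200 → 168 bp
  201–257 then 1–32 → 57 + 32 = 89 bp
Sorted largest to smallest: 168, 89 bp.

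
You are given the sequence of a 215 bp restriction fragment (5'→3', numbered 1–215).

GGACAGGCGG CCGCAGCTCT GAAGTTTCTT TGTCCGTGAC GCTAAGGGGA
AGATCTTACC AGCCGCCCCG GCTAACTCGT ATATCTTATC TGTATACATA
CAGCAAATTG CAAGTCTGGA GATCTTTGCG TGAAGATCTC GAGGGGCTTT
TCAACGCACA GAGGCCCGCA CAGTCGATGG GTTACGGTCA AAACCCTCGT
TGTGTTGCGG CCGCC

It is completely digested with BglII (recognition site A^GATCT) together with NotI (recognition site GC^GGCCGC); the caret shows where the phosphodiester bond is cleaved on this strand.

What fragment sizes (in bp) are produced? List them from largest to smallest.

74, 69, 43, 14, 8, 7 bp

BglII sites (AGATCT) start at positions 51, 120, 134.
BglII cuts after the first base of each site, so after positions 51, 120, 134.
NotI sites (GCGGCCGC) start at positions 7, 207.
NotI cuts after base 2 of each site, so after positions 8, 208.
Combined cut positions: 8, 51, 120, 134, 208.
Linear molecule, 5 cuts → 6 fragments:
  1–8 → 8 bp
  9–51 → 43 bp
  52–120 → 69 bp
  121–134 → 14 bp
  135–208 → 74 bp
  209–215 → 7 bp
Sorted largest to smallest: 74, 69, 43, 14, 8, 7 bp.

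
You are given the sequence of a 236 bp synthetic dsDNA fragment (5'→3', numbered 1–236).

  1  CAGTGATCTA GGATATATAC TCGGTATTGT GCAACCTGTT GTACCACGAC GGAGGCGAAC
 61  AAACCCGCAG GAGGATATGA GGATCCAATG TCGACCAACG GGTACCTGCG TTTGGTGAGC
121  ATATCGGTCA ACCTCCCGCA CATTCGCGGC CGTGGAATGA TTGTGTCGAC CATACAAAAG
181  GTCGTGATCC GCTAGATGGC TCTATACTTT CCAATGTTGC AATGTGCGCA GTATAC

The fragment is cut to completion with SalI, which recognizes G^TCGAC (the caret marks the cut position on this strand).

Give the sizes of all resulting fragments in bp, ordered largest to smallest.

SalI sites (GTCGAC) start at positions 90, 165.
SalI cuts after the first base of each site, so after positions 90, 165.
Linear molecule, 2 cuts → 3 fragments:
  1–90 → 90 bp
  91–165 → 75 bp
  166–236 → 71 bp
Sorted largest to smallest: 90, 75, 71 bp.

90, 75, 71 bp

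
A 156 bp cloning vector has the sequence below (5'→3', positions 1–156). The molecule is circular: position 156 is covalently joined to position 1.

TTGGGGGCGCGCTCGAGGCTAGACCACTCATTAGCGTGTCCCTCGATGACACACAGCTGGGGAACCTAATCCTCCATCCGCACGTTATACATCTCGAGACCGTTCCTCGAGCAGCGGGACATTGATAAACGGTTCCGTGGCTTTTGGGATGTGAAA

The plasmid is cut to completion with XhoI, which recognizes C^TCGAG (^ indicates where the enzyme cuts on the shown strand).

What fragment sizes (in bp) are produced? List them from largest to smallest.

XhoI sites (CTCGAG) start at positions 12, 93, 106.
XhoI cuts after the first base of each site, so after positions 12, 93, 106.
Circular molecule, 3 cuts → 3 fragments:
  13–93 → 81 bp
  94–106 → 13 bp
  107–156 then 1–12 → 50 + 12 = 62 bp
Sorted largest to smallest: 81, 62, 13 bp.

81, 62, 13 bp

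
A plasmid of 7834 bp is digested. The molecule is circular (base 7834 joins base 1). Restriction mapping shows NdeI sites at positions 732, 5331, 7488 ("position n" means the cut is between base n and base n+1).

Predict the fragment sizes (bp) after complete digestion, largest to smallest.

Circular molecule, 3 cuts → 3 fragments:
  5331 − 732 = 4599 bp
  7488 − 5331 = 2157 bp
  wrap: 7834 − 7488 + 732 = 1078 bp
Sorted largest to smallest: 4599, 2157, 1078 bp.

4599, 2157, 1078 bp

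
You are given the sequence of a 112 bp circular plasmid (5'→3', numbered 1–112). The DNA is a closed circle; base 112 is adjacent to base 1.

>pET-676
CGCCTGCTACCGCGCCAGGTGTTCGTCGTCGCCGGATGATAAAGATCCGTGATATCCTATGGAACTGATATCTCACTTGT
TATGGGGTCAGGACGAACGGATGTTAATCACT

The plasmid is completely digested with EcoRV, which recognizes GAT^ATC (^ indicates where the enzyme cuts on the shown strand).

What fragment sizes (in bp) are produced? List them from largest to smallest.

EcoRV sites (GATATC) start at positions 51, 67.
EcoRV cuts after base 3 of each site, so after positions 53, 69.
Circular molecule, 2 cuts → 2 fragments:
  54–69 → 16 bp
  70–112 then 1–53 → 43 + 53 = 96 bp
Sorted largest to smallest: 96, 16 bp.

96, 16 bp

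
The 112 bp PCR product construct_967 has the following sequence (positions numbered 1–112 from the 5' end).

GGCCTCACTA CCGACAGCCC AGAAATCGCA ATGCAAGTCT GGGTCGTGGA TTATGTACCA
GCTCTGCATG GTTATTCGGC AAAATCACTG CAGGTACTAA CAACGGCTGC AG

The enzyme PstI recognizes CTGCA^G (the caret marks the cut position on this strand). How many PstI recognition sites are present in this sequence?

2

CTGCAG occurs starting at positions 88, 107.
PstI cuts at 2 sites.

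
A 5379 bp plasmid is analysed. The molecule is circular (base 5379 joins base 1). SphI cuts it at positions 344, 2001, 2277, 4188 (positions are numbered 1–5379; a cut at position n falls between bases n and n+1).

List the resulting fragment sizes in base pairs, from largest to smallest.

Circular molecule, 4 cuts → 4 fragments:
  2001 − 344 = 1657 bp
  2277 − 2001 = 276 bp
  4188 − 2277 = 1911 bp
  wrap: 5379 − 4188 + 344 = 1535 bp
Sorted largest to smallest: 1911, 1657, 1535, 276 bp.

1911, 1657, 1535, 276 bp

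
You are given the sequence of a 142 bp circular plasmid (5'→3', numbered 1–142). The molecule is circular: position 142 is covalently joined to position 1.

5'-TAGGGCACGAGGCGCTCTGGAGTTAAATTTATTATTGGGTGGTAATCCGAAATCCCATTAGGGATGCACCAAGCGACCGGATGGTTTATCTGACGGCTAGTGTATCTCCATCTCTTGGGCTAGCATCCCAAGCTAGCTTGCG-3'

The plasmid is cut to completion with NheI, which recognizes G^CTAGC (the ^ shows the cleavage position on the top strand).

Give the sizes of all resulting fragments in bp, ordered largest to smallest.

129, 13 bp

NheI sites (GCTAGC) start at positions 119, 132.
NheI cuts after the first base of each site, so after positions 119, 132.
Circular molecule, 2 cuts → 2 fragments:
  120–132 → 13 bp
  133–142 then 1–119 → 10 + 119 = 129 bp
Sorted largest to smallest: 129, 13 bp.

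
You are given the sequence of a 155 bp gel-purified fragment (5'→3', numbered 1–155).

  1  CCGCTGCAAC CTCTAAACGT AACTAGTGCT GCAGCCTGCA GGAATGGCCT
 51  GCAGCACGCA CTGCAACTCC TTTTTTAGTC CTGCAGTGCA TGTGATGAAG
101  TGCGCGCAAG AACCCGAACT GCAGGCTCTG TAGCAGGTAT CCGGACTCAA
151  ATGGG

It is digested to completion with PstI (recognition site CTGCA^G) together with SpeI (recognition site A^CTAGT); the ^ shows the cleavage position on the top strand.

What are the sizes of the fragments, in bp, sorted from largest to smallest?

38, 32, 32, 22, 13, 11, 7 bp

PstI sites (CTGCAG) start at positions 29, 36, 49, 81, 119.
PstI cuts after base 5 of each site (before the last base), so after positions 33, 40, 53, 85, 123.
The SpeI site (ACTAGT) starts at position 22.
SpeI cuts after the first base of each site, so after position 22.
Combined cut positions: 22, 33, 40, 53, 85, 123.
Linear molecule, 6 cuts → 7 fragments:
  1–22 → 22 bp
  23–33 → 11 bp
  34–40 → 7 bp
  41–53 → 13 bp
  54–85 → 32 bp
  86–123 → 38 bp
  124–155 → 32 bp
Sorted largest to smallest: 38, 32, 32, 22, 13, 11, 7 bp.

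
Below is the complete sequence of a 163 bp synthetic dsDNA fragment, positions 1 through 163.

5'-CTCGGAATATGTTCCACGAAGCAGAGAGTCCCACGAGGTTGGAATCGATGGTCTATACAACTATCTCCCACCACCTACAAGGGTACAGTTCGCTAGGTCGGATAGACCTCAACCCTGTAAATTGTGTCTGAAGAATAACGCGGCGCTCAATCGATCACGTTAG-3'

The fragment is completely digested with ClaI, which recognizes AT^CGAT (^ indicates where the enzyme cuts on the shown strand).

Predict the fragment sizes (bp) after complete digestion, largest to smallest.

106, 45, 12 bp

ClaI sites (ATCGAT) start at positions 44, 150.
ClaI cuts after base 2 of each site, so after positions 45, 151.
Linear molecule, 2 cuts → 3 fragments:
  1–45 → 45 bp
  46–151 → 106 bp
  152–163 → 12 bp
Sorted largest to smallest: 106, 45, 12 bp.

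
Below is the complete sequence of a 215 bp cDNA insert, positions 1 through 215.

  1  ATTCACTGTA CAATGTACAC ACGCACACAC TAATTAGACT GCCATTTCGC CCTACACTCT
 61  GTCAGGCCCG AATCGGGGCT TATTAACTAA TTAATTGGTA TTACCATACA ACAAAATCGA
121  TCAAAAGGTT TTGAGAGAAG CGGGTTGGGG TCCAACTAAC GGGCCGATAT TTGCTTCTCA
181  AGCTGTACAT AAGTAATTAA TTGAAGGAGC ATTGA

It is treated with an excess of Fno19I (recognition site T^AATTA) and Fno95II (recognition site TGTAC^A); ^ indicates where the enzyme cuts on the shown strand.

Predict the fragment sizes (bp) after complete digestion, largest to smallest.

Fno19I sites (TAATTA) start at positions 31, 88, 194.
Fno19I cuts after the first base of each site, so after positions 31, 88, 194.
Fno95II sites (TGTACA) start at positions 7, 14, 184.
Fno95II cuts after base 5 of each site (before the last base), so after positions 11, 18, 188.
Combined cut positions: 11, 18, 31, 88, 188, 194.
Linear molecule, 6 cuts → 7 fragments:
  1–11 → 11 bp
  12–18 → 7 bp
  19–31 → 13 bp
  32–88 → 57 bp
  89–188 → 100 bp
  189–194 → 6 bp
  195–215 → 21 bp
Sorted largest to smallest: 100, 57, 21, 13, 11, 7, 6 bp.

100, 57, 21, 13, 11, 7, 6 bp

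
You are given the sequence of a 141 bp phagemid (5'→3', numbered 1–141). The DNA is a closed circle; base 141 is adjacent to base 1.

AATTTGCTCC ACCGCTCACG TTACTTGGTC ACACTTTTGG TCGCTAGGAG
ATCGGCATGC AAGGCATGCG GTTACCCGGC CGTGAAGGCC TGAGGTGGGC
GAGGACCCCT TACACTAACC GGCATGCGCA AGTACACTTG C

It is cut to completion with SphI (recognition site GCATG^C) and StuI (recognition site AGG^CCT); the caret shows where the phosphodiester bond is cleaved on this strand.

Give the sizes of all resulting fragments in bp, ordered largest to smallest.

74, 38, 20, 9 bp

SphI sites (GCATGC) start at positions 55, 64, 122.
SphI cuts after base 5 of each site (before the last base), so after positions 59, 68, 126.
The StuI site (AGGCCT) starts at position 86.
StuI cuts after base 3 of each site, so after position 88.
Combined cut positions: 59, 68, 88, 126.
Circular molecule, 4 cuts → 4 fragments:
  60–68 → 9 bp
  69–88 → 20 bp
  89–126 → 38 bp
  127–141 then 1–59 → 15 + 59 = 74 bp
Sorted largest to smallest: 74, 38, 20, 9 bp.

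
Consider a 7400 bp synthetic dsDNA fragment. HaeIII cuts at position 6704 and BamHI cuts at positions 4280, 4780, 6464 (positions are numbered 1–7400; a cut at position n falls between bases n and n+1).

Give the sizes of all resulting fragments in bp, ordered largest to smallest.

4280, 1684, 696, 500, 240 bp

Combined cut positions (sorted): 4280, 4780, 6464, 6704.
Linear molecule, 4 cuts → 5 fragments:
  4280 − 0 = 4280 bp
  4780 − 4280 = 500 bp
  6464 − 4780 = 1684 bp
  6704 − 6464 = 240 bp
  7400 − 6704 = 696 bp
Sorted largest to smallest: 4280, 1684, 696, 500, 240 bp.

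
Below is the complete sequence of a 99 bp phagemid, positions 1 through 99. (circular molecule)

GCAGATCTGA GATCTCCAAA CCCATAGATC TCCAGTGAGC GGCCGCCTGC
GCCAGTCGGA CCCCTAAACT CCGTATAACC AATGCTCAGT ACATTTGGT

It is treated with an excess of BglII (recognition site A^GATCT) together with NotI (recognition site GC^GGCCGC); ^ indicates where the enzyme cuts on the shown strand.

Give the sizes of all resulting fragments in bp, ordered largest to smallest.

BglII sites (AGATCT) start at positions 3, 10, 26.
BglII cuts after the first base of each site, so after positions 3, 10, 26.
The NotI site (GCGGCCGC) starts at position 39.
NotI cuts after base 2 of each site, so after position 40.
Combined cut positions: 3, 10, 26, 40.
Circular molecule, 4 cuts → 4 fragments:
  4–10 → 7 bp
  11–26 → 16 bp
  27–40 → 14 bp
  41–99 then 1–3 → 59 + 3 = 62 bp
Sorted largest to smallest: 62, 16, 14, 7 bp.

62, 16, 14, 7 bp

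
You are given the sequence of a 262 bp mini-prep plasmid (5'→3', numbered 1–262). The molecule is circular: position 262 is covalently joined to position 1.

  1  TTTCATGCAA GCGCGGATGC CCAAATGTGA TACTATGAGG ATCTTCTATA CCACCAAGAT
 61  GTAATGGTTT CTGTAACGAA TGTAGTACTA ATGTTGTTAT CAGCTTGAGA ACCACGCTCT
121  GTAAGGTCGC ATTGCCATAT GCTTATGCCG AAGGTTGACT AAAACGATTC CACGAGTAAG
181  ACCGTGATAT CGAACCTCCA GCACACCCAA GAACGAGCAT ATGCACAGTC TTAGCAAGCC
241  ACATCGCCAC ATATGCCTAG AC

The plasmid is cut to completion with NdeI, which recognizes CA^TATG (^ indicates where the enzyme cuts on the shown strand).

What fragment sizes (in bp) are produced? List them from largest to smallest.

NdeI sites (CATATG) start at positions 136, 218, 250.
NdeI cuts after base 2 of each site, so after positions 137, 219, 251.
Circular molecule, 3 cuts → 3 fragments:
  138–219 → 82 bp
  220–251 → 32 bp
  252–262 then 1–137 → 11 + 137 = 148 bp
Sorted largest to smallest: 148, 82, 32 bp.

148, 82, 32 bp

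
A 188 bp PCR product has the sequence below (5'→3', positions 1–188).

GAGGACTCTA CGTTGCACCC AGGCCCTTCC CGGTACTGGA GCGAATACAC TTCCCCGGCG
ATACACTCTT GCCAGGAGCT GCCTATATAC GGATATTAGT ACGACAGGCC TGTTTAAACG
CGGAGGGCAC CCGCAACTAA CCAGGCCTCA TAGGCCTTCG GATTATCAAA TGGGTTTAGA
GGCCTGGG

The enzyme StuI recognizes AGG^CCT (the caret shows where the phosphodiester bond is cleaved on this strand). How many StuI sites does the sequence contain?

4

AGGCCT occurs starting at positions 106, 143, 152, 180.
StuI cuts at 4 sites.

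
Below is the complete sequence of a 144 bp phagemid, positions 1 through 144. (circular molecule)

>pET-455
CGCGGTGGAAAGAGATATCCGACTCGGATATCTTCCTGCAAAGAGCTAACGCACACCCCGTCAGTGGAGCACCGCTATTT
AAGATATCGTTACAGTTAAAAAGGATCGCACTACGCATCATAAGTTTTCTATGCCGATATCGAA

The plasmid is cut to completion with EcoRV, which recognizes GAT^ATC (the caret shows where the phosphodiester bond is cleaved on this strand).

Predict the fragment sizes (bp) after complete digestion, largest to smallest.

EcoRV sites (GATATC) start at positions 14, 27, 83, 136.
EcoRV cuts after base 3 of each site, so after positions 16, 29, 85, 138.
Circular molecule, 4 cuts → 4 fragments:
  17–29 → 13 bp
  30–85 → 56 bp
  86–138 → 53 bp
  139–144 then 1–16 → 6 + 16 = 22 bp
Sorted largest to smallest: 56, 53, 22, 13 bp.

56, 53, 22, 13 bp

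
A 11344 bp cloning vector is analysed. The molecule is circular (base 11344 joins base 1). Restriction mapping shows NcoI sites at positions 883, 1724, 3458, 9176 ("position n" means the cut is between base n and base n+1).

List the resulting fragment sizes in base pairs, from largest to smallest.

5718, 3051, 1734, 841 bp

Circular molecule, 4 cuts → 4 fragments:
  1724 − 883 = 841 bp
  3458 − 1724 = 1734 bp
  9176 − 3458 = 5718 bp
  wrap: 11344 − 9176 + 883 = 3051 bp
Sorted largest to smallest: 5718, 3051, 1734, 841 bp.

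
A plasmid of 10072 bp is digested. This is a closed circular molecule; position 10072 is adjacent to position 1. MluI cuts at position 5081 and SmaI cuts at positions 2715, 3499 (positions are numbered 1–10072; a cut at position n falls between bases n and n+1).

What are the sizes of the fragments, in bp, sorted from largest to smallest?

7706, 1582, 784 bp

Combined cut positions (sorted): 2715, 3499, 5081.
Circular molecule, 3 cuts → 3 fragments:
  3499 − 2715 = 784 bp
  5081 − 3499 = 1582 bp
  wrap: 10072 − 5081 + 2715 = 7706 bp
Sorted largest to smallest: 7706, 1582, 784 bp.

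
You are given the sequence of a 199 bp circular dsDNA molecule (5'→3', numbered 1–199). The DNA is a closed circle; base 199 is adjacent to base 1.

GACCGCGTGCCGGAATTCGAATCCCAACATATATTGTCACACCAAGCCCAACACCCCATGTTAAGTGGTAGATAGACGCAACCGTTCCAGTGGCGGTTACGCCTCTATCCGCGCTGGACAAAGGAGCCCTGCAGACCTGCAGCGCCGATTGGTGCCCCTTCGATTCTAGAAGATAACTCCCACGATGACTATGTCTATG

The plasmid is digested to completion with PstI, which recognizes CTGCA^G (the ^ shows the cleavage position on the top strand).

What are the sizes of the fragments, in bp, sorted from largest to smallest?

PstI sites (CTGCAG) start at positions 129, 137.
PstI cuts after base 5 of each site (before the last base), so after positions 133, 141.
Circular molecule, 2 cuts → 2 fragments:
  134–141 → 8 bp
  142–199 then 1–133 → 58 + 133 = 191 bp
Sorted largest to smallest: 191, 8 bp.

191, 8 bp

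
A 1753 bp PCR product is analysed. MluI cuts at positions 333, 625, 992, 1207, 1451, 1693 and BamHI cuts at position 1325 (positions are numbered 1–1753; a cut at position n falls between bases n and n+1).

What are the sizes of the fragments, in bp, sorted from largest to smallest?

Combined cut positions (sorted): 333, 625, 992, 1207, 1325, 1451, 1693.
Linear molecule, 7 cuts → 8 fragments:
  333 − 0 = 333 bp
  625 − 333 = 292 bp
  992 − 625 = 367 bp
  1207 − 992 = 215 bp
  1325 − 1207 = 118 bp
  1451 − 1325 = 126 bp
  1693 − 1451 = 242 bp
  1753 − 1693 = 60 bp
Sorted largest to smallest: 367, 333, 292, 242, 215, 126, 118, 60 bp.

367, 333, 292, 242, 215, 126, 118, 60 bp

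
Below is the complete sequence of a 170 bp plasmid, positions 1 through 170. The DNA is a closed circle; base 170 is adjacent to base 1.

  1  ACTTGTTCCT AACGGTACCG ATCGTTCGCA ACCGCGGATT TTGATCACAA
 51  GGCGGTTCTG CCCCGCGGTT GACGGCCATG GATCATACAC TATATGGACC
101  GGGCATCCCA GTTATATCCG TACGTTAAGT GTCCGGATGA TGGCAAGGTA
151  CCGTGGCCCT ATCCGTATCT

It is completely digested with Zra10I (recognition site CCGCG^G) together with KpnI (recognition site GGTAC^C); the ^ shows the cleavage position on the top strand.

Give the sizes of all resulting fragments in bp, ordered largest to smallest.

Zra10I sites (CCGCGG) start at positions 32, 63.
Zra10I cuts after base 5 of each site (before the last base), so after positions 36, 67.
KpnI sites (GGTACC) start at positions 14, 147.
KpnI cuts after base 5 of each site (before the last base), so after positions 18, 151.
Combined cut positions: 18, 36, 67, 151.
Circular molecule, 4 cuts → 4 fragments:
  19–36 → 18 bp
  37–67 → 31 bp
  68–151 → 84 bp
  152–170 then 1–18 → 19 + 18 = 37 bp
Sorted largest to smallest: 84, 37, 31, 18 bp.

84, 37, 31, 18 bp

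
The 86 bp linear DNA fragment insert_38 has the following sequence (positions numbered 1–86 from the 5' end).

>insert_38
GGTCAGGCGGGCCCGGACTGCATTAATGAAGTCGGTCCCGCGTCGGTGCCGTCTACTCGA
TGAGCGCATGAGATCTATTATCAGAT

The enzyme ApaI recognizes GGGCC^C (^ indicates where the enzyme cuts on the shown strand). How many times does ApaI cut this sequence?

1

GGGCCC occurs starting at position 9.
ApaI cuts at 1 site.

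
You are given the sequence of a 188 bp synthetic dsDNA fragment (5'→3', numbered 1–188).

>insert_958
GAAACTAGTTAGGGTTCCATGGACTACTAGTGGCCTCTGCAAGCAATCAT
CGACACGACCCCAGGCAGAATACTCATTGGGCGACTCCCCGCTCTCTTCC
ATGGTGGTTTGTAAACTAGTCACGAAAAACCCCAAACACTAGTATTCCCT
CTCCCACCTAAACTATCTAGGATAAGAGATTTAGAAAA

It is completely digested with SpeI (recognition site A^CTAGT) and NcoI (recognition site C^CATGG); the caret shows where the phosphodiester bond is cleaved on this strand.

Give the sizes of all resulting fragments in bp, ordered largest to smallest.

SpeI sites (ACTAGT) start at positions 4, 26, 115, 138.
SpeI cuts after the first base of each site, so after positions 4, 26, 115, 138.
NcoI sites (CCATGG) start at positions 17, 99.
NcoI cuts after the first base of each site, so after positions 17, 99.
Combined cut positions: 4, 17, 26, 99, 115, 138.
Linear molecule, 6 cuts → 7 fragments:
  1–4 → 4 bp
  5–17 → 13 bp
  18–26 → 9 bp
  27–99 → 73 bp
  100–115 → 16 bp
  116–138 → 23 bp
  139–188 → 50 bp
Sorted largest to smallest: 73, 50, 23, 16, 13, 9, 4 bp.

73, 50, 23, 16, 13, 9, 4 bp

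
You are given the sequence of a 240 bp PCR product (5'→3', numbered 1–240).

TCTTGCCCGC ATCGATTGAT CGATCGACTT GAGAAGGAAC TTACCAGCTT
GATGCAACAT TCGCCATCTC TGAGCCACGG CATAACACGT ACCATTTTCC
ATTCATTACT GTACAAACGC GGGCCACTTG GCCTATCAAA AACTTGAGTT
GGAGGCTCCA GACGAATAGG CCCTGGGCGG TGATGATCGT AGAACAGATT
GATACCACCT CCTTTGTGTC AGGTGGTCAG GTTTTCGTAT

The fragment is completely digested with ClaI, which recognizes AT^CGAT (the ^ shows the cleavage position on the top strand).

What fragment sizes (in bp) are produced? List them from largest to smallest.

220, 12, 8 bp

ClaI sites (ATCGAT) start at positions 11, 19.
ClaI cuts after base 2 of each site, so after positions 12, 20.
Linear molecule, 2 cuts → 3 fragments:
  1–12 → 12 bp
  13–20 → 8 bp
  21–240 → 220 bp
Sorted largest to smallest: 220, 12, 8 bp.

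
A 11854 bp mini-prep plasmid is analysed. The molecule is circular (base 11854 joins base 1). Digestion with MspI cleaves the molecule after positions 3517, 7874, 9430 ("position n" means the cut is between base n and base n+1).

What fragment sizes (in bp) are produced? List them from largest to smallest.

5941, 4357, 1556 bp

Circular molecule, 3 cuts → 3 fragments:
  7874 − 3517 = 4357 bp
  9430 − 7874 = 1556 bp
  wrap: 11854 − 9430 + 3517 = 5941 bp
Sorted largest to smallest: 5941, 4357, 1556 bp.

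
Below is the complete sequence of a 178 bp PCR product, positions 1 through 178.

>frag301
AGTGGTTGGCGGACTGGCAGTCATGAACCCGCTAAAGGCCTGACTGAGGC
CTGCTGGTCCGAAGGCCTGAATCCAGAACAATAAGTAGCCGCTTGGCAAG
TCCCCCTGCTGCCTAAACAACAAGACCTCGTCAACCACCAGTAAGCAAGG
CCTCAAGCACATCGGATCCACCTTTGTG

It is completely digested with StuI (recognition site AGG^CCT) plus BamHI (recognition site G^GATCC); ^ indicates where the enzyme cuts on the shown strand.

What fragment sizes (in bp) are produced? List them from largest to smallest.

StuI sites (AGGCCT) start at positions 36, 47, 63, 148.
StuI cuts after base 3 of each site, so after positions 38, 49, 65, 150.
The BamHI site (GGATCC) starts at position 164.
BamHI cuts after the first base of each site, so after position 164.
Combined cut positions: 38, 49, 65, 150, 164.
Linear molecule, 5 cuts → 6 fragments:
  1–38 → 38 bp
  39–49 → 11 bp
  50–65 → 16 bp
  66–150 → 85 bp
  151–164 → 14 bp
  165–178 → 14 bp
Sorted largest to smallest: 85, 38, 16, 14, 14, 11 bp.

85, 38, 16, 14, 14, 11 bp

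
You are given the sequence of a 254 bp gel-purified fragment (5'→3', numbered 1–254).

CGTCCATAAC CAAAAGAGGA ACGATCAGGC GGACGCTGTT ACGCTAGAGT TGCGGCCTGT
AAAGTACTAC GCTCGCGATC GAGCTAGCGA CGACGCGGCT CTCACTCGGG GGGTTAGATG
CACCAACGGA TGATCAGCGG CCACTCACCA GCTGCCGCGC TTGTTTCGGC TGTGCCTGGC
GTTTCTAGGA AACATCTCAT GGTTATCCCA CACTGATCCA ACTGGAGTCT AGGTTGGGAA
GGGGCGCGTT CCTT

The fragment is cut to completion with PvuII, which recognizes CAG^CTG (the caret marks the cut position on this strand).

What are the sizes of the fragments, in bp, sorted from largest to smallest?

151, 103 bp

The PvuII site (CAGCTG) starts at position 149.
PvuII cuts after base 3 of each site, so after position 151.
Linear molecule, 1 cut → 2 fragments:
  1–151 → 151 bp
  152–254 → 103 bp
Sorted largest to smallest: 151, 103 bp.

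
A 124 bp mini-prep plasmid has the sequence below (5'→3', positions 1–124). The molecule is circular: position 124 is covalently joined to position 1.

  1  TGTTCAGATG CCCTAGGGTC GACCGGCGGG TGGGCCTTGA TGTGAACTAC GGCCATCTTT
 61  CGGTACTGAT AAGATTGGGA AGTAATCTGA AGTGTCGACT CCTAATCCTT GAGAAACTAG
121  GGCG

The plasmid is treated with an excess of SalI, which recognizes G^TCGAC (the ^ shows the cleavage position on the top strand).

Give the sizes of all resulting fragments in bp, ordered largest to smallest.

76, 48 bp

SalI sites (GTCGAC) start at positions 18, 94.
SalI cuts after the first base of each site, so after positions 18, 94.
Circular molecule, 2 cuts → 2 fragments:
  19–94 → 76 bp
  95–124 then 1–18 → 30 + 18 = 48 bp
Sorted largest to smallest: 76, 48 bp.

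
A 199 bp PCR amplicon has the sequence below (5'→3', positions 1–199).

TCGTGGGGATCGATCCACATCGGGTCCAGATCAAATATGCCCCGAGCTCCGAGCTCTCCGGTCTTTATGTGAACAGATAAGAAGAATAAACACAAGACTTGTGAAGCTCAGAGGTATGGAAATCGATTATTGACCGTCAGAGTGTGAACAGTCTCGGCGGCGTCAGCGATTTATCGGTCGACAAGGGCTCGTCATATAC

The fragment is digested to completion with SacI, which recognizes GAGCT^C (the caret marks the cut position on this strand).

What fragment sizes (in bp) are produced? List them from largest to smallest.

144, 48, 7 bp

SacI sites (GAGCTC) start at positions 44, 51.
SacI cuts after base 5 of each site (before the last base), so after positions 48, 55.
Linear molecule, 2 cuts → 3 fragments:
  1–48 → 48 bp
  49–55 → 7 bp
  56–199 → 144 bp
Sorted largest to smallest: 144, 48, 7 bp.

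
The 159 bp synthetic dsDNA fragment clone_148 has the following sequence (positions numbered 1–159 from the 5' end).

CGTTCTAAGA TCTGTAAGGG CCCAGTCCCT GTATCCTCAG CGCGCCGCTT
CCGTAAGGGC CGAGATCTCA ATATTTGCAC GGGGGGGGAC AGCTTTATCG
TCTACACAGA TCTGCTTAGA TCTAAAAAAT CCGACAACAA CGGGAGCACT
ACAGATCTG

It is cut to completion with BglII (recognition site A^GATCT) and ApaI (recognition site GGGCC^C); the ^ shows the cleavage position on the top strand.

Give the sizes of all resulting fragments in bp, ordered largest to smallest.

BglII sites (AGATCT) start at positions 8, 63, 108, 118, 153.
BglII cuts after the first base of each site, so after positions 8, 63, 108, 118, 153.
The ApaI site (GGGCCC) starts at position 18.
ApaI cuts after base 5 of each site (before the last base), so after position 22.
Combined cut positions: 8, 22, 63, 108, 118, 153.
Linear molecule, 6 cuts → 7 fragments:
  1–8 → 8 bp
  9–22 → 14 bp
  23–63 → 41 bp
  64–108 → 45 bp
  109–118 → 10 bp
  119–153 → 35 bp
  154–159 → 6 bp
Sorted largest to smallest: 45, 41, 35, 14, 10, 8, 6 bp.

45, 41, 35, 14, 10, 8, 6 bp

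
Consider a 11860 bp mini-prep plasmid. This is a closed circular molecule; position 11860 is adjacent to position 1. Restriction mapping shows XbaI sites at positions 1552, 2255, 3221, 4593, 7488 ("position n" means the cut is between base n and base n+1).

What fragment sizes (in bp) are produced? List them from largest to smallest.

5924, 2895, 1372, 966, 703 bp

Circular molecule, 5 cuts → 5 fragments:
  2255 − 1552 = 703 bp
  3221 − 2255 = 966 bp
  4593 − 3221 = 1372 bp
  7488 − 4593 = 2895 bp
  wrap: 11860 − 7488 + 1552 = 5924 bp
Sorted largest to smallest: 5924, 2895, 1372, 966, 703 bp.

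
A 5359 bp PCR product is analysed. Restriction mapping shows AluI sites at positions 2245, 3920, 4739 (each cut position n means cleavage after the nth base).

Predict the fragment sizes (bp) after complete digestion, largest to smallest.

Linear molecule, 3 cuts → 4 fragments:
  2245 − 0 = 2245 bp
  3920 − 2245 = 1675 bp
  4739 − 3920 = 819 bp
  5359 − 4739 = 620 bp
Sorted largest to smallest: 2245, 1675, 819, 620 bp.

2245, 1675, 819, 620 bp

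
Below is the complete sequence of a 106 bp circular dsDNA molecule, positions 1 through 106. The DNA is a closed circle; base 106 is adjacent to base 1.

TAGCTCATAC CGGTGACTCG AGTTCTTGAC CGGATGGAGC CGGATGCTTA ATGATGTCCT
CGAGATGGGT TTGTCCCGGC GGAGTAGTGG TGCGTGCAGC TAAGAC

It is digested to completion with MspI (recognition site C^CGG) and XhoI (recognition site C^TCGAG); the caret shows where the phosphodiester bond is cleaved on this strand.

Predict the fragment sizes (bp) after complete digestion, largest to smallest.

40, 19, 17, 13, 10, 7 bp

MspI sites (CCGG) start at positions 10, 30, 40, 76.
MspI cuts after the first base of each site, so after positions 10, 30, 40, 76.
XhoI sites (CTCGAG) start at positions 17, 59.
XhoI cuts after the first base of each site, so after positions 17, 59.
Combined cut positions: 10, 17, 30, 40, 59, 76.
Circular molecule, 6 cuts → 6 fragments:
  11–17 → 7 bp
  18–30 → 13 bp
  31–40 → 10 bp
  41–59 → 19 bp
  60–76 → 17 bp
  77–106 then 1–10 → 30 + 10 = 40 bp
Sorted largest to smallest: 40, 19, 17, 13, 10, 7 bp.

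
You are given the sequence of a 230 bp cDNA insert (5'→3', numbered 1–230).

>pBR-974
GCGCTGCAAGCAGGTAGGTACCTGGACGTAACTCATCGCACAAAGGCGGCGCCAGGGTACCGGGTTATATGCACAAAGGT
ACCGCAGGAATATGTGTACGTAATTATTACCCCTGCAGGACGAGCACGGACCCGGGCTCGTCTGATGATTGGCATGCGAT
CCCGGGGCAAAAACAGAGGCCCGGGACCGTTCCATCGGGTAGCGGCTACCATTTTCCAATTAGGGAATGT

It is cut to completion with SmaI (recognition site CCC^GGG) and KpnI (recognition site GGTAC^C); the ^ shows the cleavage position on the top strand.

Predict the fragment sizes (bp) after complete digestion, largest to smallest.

SmaI sites (CCCGGG) start at positions 131, 161, 180.
SmaI cuts after base 3 of each site, so after positions 133, 163, 182.
KpnI sites (GGTACC) start at positions 17, 56, 78.
KpnI cuts after base 5 of each site (before the last base), so after positions 21, 60, 82.
Combined cut positions: 21, 60, 82, 133, 163, 182.
Linear molecule, 6 cuts → 7 fragments:
  1–21 → 21 bp
  22–60 → 39 bp
  61–82 → 22 bp
  83–133 → 51 bp
  134–163 → 30 bp
  164–182 → 19 bp
  183–230 → 48 bp
Sorted largest to smallest: 51, 48, 39, 30, 22, 21, 19 bp.

51, 48, 39, 30, 22, 21, 19 bp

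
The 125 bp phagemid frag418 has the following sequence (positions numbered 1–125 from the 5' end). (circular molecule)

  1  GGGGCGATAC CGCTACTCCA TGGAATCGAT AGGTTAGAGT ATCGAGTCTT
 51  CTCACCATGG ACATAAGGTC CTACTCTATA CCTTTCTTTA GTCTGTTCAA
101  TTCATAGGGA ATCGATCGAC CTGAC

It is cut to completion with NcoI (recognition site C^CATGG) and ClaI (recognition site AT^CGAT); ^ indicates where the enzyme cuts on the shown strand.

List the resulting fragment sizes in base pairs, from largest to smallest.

57, 31, 29, 8 bp

NcoI sites (CCATGG) start at positions 18, 55.
NcoI cuts after the first base of each site, so after positions 18, 55.
ClaI sites (ATCGAT) start at positions 25, 111.
ClaI cuts after base 2 of each site, so after positions 26, 112.
Combined cut positions: 18, 26, 55, 112.
Circular molecule, 4 cuts → 4 fragments:
  19–26 → 8 bp
  27–55 → 29 bp
  56–112 → 57 bp
  113–125 then 1–18 → 13 + 18 = 31 bp
Sorted largest to smallest: 57, 31, 29, 8 bp.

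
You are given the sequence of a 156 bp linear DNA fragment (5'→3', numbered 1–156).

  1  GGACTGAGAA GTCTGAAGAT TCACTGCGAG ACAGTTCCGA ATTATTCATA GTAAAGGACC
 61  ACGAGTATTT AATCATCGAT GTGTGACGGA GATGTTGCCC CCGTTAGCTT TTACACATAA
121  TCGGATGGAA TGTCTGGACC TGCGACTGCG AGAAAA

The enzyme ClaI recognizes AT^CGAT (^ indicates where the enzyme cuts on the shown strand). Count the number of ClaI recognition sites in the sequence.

1

ATCGAT occurs starting at position 75.
ClaI cuts at 1 site.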